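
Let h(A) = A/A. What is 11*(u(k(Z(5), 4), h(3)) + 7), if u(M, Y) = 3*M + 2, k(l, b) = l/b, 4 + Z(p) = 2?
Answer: 165/2 ≈ 82.500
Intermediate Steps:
Z(p) = -2 (Z(p) = -4 + 2 = -2)
h(A) = 1
u(M, Y) = 2 + 3*M
11*(u(k(Z(5), 4), h(3)) + 7) = 11*((2 + 3*(-2/4)) + 7) = 11*((2 + 3*(-2*¼)) + 7) = 11*((2 + 3*(-½)) + 7) = 11*((2 - 3/2) + 7) = 11*(½ + 7) = 11*(15/2) = 165/2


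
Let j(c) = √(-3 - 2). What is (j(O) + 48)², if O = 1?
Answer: (48 + I*√5)² ≈ 2299.0 + 214.66*I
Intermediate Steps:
j(c) = I*√5 (j(c) = √(-5) = I*√5)
(j(O) + 48)² = (I*√5 + 48)² = (48 + I*√5)²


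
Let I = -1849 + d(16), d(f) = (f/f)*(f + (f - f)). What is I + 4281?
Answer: 2448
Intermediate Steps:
d(f) = f (d(f) = 1*(f + 0) = 1*f = f)
I = -1833 (I = -1849 + 16 = -1833)
I + 4281 = -1833 + 4281 = 2448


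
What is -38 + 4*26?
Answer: 66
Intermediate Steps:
-38 + 4*26 = -38 + 104 = 66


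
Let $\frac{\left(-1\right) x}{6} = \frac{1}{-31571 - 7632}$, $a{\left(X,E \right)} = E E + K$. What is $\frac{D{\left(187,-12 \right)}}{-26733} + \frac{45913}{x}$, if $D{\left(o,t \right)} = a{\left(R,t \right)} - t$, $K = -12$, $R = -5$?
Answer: $\frac{16039152517541}{53466} \approx 2.9999 \cdot 10^{8}$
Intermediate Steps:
$a{\left(X,E \right)} = -12 + E^{2}$ ($a{\left(X,E \right)} = E E - 12 = E^{2} - 12 = -12 + E^{2}$)
$x = \frac{6}{39203}$ ($x = - \frac{6}{-31571 - 7632} = - \frac{6}{-39203} = \left(-6\right) \left(- \frac{1}{39203}\right) = \frac{6}{39203} \approx 0.00015305$)
$D{\left(o,t \right)} = -12 + t^{2} - t$ ($D{\left(o,t \right)} = \left(-12 + t^{2}\right) - t = -12 + t^{2} - t$)
$\frac{D{\left(187,-12 \right)}}{-26733} + \frac{45913}{x} = \frac{-12 + \left(-12\right)^{2} - -12}{-26733} + \frac{45913}{\frac{6}{39203}} = \left(-12 + 144 + 12\right) \left(- \frac{1}{26733}\right) + 45913 \cdot \frac{39203}{6} = 144 \left(- \frac{1}{26733}\right) + \frac{1799927339}{6} = - \frac{48}{8911} + \frac{1799927339}{6} = \frac{16039152517541}{53466}$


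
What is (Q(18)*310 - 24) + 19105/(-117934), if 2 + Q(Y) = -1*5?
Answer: -258766301/117934 ≈ -2194.2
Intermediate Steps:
Q(Y) = -7 (Q(Y) = -2 - 1*5 = -2 - 5 = -7)
(Q(18)*310 - 24) + 19105/(-117934) = (-7*310 - 24) + 19105/(-117934) = (-2170 - 24) + 19105*(-1/117934) = -2194 - 19105/117934 = -258766301/117934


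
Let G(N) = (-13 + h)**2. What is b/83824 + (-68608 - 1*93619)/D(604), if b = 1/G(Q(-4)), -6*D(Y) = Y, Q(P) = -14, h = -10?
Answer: 10790422484239/6695777296 ≈ 1611.5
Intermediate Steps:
D(Y) = -Y/6
G(N) = 529 (G(N) = (-13 - 10)**2 = (-23)**2 = 529)
b = 1/529 ≈ 0.0018904
b/83824 + (-68608 - 1*93619)/D(604) = (1/529)/83824 + (-68608 - 1*93619)/((-1/6*604)) = (1/529)*(1/83824) + (-68608 - 93619)/(-302/3) = 1/44342896 - 162227*(-3/302) = 1/44342896 + 486681/302 = 10790422484239/6695777296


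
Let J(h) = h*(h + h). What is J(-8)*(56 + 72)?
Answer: 16384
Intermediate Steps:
J(h) = 2*h² (J(h) = h*(2*h) = 2*h²)
J(-8)*(56 + 72) = (2*(-8)²)*(56 + 72) = (2*64)*128 = 128*128 = 16384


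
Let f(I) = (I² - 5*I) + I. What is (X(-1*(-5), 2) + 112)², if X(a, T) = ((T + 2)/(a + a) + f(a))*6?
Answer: 521284/25 ≈ 20851.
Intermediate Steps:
f(I) = I² - 4*I
X(a, T) = 3*(2 + T)/a + 6*a*(-4 + a) (X(a, T) = ((T + 2)/(a + a) + a*(-4 + a))*6 = ((2 + T)/((2*a)) + a*(-4 + a))*6 = ((2 + T)*(1/(2*a)) + a*(-4 + a))*6 = ((2 + T)/(2*a) + a*(-4 + a))*6 = (a*(-4 + a) + (2 + T)/(2*a))*6 = 3*(2 + T)/a + 6*a*(-4 + a))
(X(-1*(-5), 2) + 112)² = (3*(2 + 2 + 2*(-1*(-5))²*(-4 - 1*(-5)))/((-1*(-5))) + 112)² = (3*(2 + 2 + 2*5²*(-4 + 5))/5 + 112)² = (3*(⅕)*(2 + 2 + 2*25*1) + 112)² = (3*(⅕)*(2 + 2 + 50) + 112)² = (3*(⅕)*54 + 112)² = (162/5 + 112)² = (722/5)² = 521284/25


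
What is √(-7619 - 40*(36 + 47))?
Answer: I*√10939 ≈ 104.59*I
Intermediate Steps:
√(-7619 - 40*(36 + 47)) = √(-7619 - 40*83) = √(-7619 - 3320) = √(-10939) = I*√10939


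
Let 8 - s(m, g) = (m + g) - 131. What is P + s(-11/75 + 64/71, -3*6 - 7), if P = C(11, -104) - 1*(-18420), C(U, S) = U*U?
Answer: 99600106/5325 ≈ 18704.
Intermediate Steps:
C(U, S) = U²
s(m, g) = 139 - g - m (s(m, g) = 8 - ((m + g) - 131) = 8 - ((g + m) - 131) = 8 - (-131 + g + m) = 8 + (131 - g - m) = 139 - g - m)
P = 18541 (P = 11² - 1*(-18420) = 121 + 18420 = 18541)
P + s(-11/75 + 64/71, -3*6 - 7) = 18541 + (139 - (-3*6 - 7) - (-11/75 + 64/71)) = 18541 + (139 - (-18 - 7) - (-11*1/75 + 64*(1/71))) = 18541 + (139 - 1*(-25) - (-11/75 + 64/71)) = 18541 + (139 + 25 - 1*4019/5325) = 18541 + (139 + 25 - 4019/5325) = 18541 + 869281/5325 = 99600106/5325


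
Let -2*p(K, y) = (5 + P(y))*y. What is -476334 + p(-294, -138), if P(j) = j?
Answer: -485511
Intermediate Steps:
p(K, y) = -y*(5 + y)/2 (p(K, y) = -(5 + y)*y/2 = -y*(5 + y)/2)
-476334 + p(-294, -138) = -476334 - 1/2*(-138)*(5 - 138) = -476334 - 1/2*(-138)*(-133) = -476334 - 9177 = -485511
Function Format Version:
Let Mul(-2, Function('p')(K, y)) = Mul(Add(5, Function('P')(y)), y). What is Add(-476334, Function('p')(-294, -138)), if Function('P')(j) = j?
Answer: -485511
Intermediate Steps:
Function('p')(K, y) = Mul(Rational(-1, 2), y, Add(5, y)) (Function('p')(K, y) = Mul(Rational(-1, 2), Mul(Add(5, y), y)) = Mul(Rational(-1, 2), Mul(y, Add(5, y))) = Mul(Rational(-1, 2), y, Add(5, y)))
Add(-476334, Function('p')(-294, -138)) = Add(-476334, Mul(Rational(-1, 2), -138, Add(5, -138))) = Add(-476334, Mul(Rational(-1, 2), -138, -133)) = Add(-476334, -9177) = -485511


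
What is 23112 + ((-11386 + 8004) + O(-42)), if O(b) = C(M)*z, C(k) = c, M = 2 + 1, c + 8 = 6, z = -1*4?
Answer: 19738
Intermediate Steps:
z = -4
c = -2 (c = -8 + 6 = -2)
M = 3
C(k) = -2
O(b) = 8 (O(b) = -2*(-4) = 8)
23112 + ((-11386 + 8004) + O(-42)) = 23112 + ((-11386 + 8004) + 8) = 23112 + (-3382 + 8) = 23112 - 3374 = 19738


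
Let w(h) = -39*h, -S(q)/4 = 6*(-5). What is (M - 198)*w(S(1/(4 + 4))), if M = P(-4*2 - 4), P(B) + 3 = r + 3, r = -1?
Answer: 931320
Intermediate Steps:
S(q) = 120 (S(q) = -24*(-5) = -4*(-30) = 120)
P(B) = -1 (P(B) = -3 + (-1 + 3) = -3 + 2 = -1)
M = -1
(M - 198)*w(S(1/(4 + 4))) = (-1 - 198)*(-39*120) = -199*(-4680) = 931320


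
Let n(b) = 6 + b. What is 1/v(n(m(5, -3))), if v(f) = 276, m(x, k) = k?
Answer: 1/276 ≈ 0.0036232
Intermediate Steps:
1/v(n(m(5, -3))) = 1/276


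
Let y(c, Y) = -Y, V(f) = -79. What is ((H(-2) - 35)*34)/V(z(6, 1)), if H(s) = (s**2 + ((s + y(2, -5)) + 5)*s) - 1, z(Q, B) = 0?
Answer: 1632/79 ≈ 20.658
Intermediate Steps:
H(s) = -1 + s**2 + s*(10 + s) (H(s) = (s**2 + ((s - 1*(-5)) + 5)*s) - 1 = (s**2 + ((s + 5) + 5)*s) - 1 = (s**2 + ((5 + s) + 5)*s) - 1 = (s**2 + (10 + s)*s) - 1 = (s**2 + s*(10 + s)) - 1 = -1 + s**2 + s*(10 + s))
((H(-2) - 35)*34)/V(z(6, 1)) = (((-1 + 2*(-2)**2 + 10*(-2)) - 35)*34)/(-79) = (((-1 + 2*4 - 20) - 35)*34)*(-1/79) = (((-1 + 8 - 20) - 35)*34)*(-1/79) = ((-13 - 35)*34)*(-1/79) = -48*34*(-1/79) = -1632*(-1/79) = 1632/79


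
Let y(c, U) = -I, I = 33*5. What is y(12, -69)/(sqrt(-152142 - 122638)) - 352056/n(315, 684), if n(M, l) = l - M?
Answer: -117352/123 + 3*I*sqrt(68695)/2498 ≈ -954.08 + 0.31477*I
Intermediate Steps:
I = 165
y(c, U) = -165 (y(c, U) = -1*165 = -165)
y(12, -69)/(sqrt(-152142 - 122638)) - 352056/n(315, 684) = -165/sqrt(-152142 - 122638) - 352056/(684 - 1*315) = -165*(-I*sqrt(68695)/137390) - 352056/(684 - 315) = -165*(-I*sqrt(68695)/137390) - 352056/369 = -(-3)*I*sqrt(68695)/2498 - 352056*1/369 = 3*I*sqrt(68695)/2498 - 117352/123 = -117352/123 + 3*I*sqrt(68695)/2498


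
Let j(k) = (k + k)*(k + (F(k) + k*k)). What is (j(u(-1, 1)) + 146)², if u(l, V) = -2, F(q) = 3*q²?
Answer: 8100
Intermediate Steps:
j(k) = 2*k*(k + 4*k²) (j(k) = (k + k)*(k + (3*k² + k*k)) = (2*k)*(k + (3*k² + k²)) = (2*k)*(k + 4*k²) = 2*k*(k + 4*k²))
(j(u(-1, 1)) + 146)² = ((-2)²*(2 + 8*(-2)) + 146)² = (4*(2 - 16) + 146)² = (4*(-14) + 146)² = (-56 + 146)² = 90² = 8100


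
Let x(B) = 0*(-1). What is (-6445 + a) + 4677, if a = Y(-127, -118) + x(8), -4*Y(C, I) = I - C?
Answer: -7081/4 ≈ -1770.3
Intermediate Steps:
x(B) = 0
Y(C, I) = -I/4 + C/4 (Y(C, I) = -(I - C)/4 = -I/4 + C/4)
a = -9/4 (a = (-1/4*(-118) + (1/4)*(-127)) + 0 = (59/2 - 127/4) + 0 = -9/4 + 0 = -9/4 ≈ -2.2500)
(-6445 + a) + 4677 = (-6445 - 9/4) + 4677 = -25789/4 + 4677 = -7081/4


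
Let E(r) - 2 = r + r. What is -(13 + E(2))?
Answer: -19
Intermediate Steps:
E(r) = 2 + 2*r (E(r) = 2 + (r + r) = 2 + 2*r)
-(13 + E(2)) = -(13 + (2 + 2*2)) = -(13 + (2 + 4)) = -(13 + 6) = -1*19 = -19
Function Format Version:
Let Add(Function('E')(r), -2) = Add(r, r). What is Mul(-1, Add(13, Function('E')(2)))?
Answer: -19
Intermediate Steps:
Function('E')(r) = Add(2, Mul(2, r)) (Function('E')(r) = Add(2, Add(r, r)) = Add(2, Mul(2, r)))
Mul(-1, Add(13, Function('E')(2))) = Mul(-1, Add(13, Add(2, Mul(2, 2)))) = Mul(-1, Add(13, Add(2, 4))) = Mul(-1, Add(13, 6)) = Mul(-1, 19) = -19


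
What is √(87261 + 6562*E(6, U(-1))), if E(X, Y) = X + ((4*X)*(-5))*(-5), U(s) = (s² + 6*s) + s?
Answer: 3*√451537 ≈ 2015.9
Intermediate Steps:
U(s) = s² + 7*s
E(X, Y) = 101*X (E(X, Y) = X - 20*X*(-5) = X + 100*X = 101*X)
√(87261 + 6562*E(6, U(-1))) = √(87261 + 6562*(101*6)) = √(87261 + 6562*606) = √(87261 + 3976572) = √4063833 = 3*√451537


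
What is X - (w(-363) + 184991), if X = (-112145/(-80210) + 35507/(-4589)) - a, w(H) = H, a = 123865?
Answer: -1746978079419/5662826 ≈ -3.0850e+5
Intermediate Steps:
X = -701461840691/5662826 (X = (-112145/(-80210) + 35507/(-4589)) - 1*123865 = (-112145*(-1/80210) + 35507*(-1/4589)) - 123865 = (22429/16042 - 35507/4589) - 123865 = -35898201/5662826 - 123865 = -701461840691/5662826 ≈ -1.2387e+5)
X - (w(-363) + 184991) = -701461840691/5662826 - (-363 + 184991) = -701461840691/5662826 - 1*184628 = -701461840691/5662826 - 184628 = -1746978079419/5662826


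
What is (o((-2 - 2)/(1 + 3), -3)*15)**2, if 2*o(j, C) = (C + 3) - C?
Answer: 2025/4 ≈ 506.25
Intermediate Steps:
o(j, C) = 3/2 (o(j, C) = ((C + 3) - C)/2 = ((3 + C) - C)/2 = (1/2)*3 = 3/2)
(o((-2 - 2)/(1 + 3), -3)*15)**2 = ((3/2)*15)**2 = (45/2)**2 = 2025/4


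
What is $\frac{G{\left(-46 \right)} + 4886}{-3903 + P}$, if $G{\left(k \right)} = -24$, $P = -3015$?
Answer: $- \frac{2431}{3459} \approx -0.7028$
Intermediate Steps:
$\frac{G{\left(-46 \right)} + 4886}{-3903 + P} = \frac{-24 + 4886}{-3903 - 3015} = \frac{4862}{-6918} = 4862 \left(- \frac{1}{6918}\right) = - \frac{2431}{3459}$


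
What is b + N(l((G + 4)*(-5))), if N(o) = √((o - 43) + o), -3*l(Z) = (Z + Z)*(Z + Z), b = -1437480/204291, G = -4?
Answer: -159720/22699 + I*√43 ≈ -7.0364 + 6.5574*I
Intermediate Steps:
b = -159720/22699 (b = -1437480*1/204291 = -159720/22699 ≈ -7.0364)
l(Z) = -4*Z²/3 (l(Z) = -(Z + Z)*(Z + Z)/3 = -2*Z*2*Z/3 = -4*Z²/3)
N(o) = √(-43 + 2*o) (N(o) = √((-43 + o) + o) = √(-43 + 2*o))
b + N(l((G + 4)*(-5))) = -159720/22699 + √(-43 + 2*(-4*25*(-4 + 4)²/3)) = -159720/22699 + √(-43 + 2*(-4*(0*(-5))²/3)) = -159720/22699 + √(-43 + 2*(-4/3*0²)) = -159720/22699 + √(-43 + 2*(-4/3*0)) = -159720/22699 + √(-43 + 2*0) = -159720/22699 + √(-43 + 0) = -159720/22699 + √(-43) = -159720/22699 + I*√43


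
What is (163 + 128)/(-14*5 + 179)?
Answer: 291/109 ≈ 2.6697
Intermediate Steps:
(163 + 128)/(-14*5 + 179) = 291/(-70 + 179) = 291/109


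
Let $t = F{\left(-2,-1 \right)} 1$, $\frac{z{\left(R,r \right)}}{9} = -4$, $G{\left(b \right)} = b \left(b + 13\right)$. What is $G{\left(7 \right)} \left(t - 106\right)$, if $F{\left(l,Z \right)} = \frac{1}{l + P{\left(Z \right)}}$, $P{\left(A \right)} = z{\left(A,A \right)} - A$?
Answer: $- \frac{549220}{37} \approx -14844.0$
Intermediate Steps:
$G{\left(b \right)} = b \left(13 + b\right)$
$z{\left(R,r \right)} = -36$ ($z{\left(R,r \right)} = 9 \left(-4\right) = -36$)
$P{\left(A \right)} = -36 - A$
$F{\left(l,Z \right)} = \frac{1}{-36 + l - Z}$ ($F{\left(l,Z \right)} = \frac{1}{l - \left(36 + Z\right)} = \frac{1}{-36 + l - Z}$)
$t = - \frac{1}{37}$ ($t = \frac{1}{-36 - 2 - -1} \cdot 1 = \frac{1}{-36 - 2 + 1} \cdot 1 = \frac{1}{-37} \cdot 1 = \left(- \frac{1}{37}\right) 1 = - \frac{1}{37} \approx -0.027027$)
$G{\left(7 \right)} \left(t - 106\right) = 7 \left(13 + 7\right) \left(- \frac{1}{37} - 106\right) = 7 \cdot 20 \left(- \frac{3923}{37}\right) = 140 \left(- \frac{3923}{37}\right) = - \frac{549220}{37}$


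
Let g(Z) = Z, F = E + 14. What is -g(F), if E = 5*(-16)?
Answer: 66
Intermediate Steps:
E = -80
F = -66 (F = -80 + 14 = -66)
-g(F) = -1*(-66) = 66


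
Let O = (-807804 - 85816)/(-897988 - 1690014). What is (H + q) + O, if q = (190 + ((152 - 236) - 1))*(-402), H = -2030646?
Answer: -2682277290046/1294001 ≈ -2.0729e+6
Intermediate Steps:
O = 446810/1294001 (O = -893620/(-2588002) = -893620*(-1/2588002) = 446810/1294001 ≈ 0.34529)
q = -42210 (q = (190 + (-84 - 1))*(-402) = (190 - 85)*(-402) = 105*(-402) = -42210)
(H + q) + O = (-2030646 - 42210) + 446810/1294001 = -2072856 + 446810/1294001 = -2682277290046/1294001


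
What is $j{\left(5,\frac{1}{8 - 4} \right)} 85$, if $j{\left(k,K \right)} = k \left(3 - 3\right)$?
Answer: $0$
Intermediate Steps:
$j{\left(k,K \right)} = 0$ ($j{\left(k,K \right)} = k 0 = 0$)
$j{\left(5,\frac{1}{8 - 4} \right)} 85 = 0 \cdot 85 = 0$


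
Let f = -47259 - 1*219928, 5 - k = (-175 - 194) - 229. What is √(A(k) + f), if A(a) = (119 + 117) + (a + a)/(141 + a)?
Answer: I*√1026153413/62 ≈ 516.67*I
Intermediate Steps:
k = 603 (k = 5 - ((-175 - 194) - 229) = 5 - (-369 - 229) = 5 - 1*(-598) = 5 + 598 = 603)
A(a) = 236 + 2*a/(141 + a) (A(a) = 236 + (2*a)/(141 + a) = 236 + 2*a/(141 + a))
f = -267187 (f = -47259 - 219928 = -267187)
√(A(k) + f) = √(2*(16638 + 119*603)/(141 + 603) - 267187) = √(2*(16638 + 71757)/744 - 267187) = √(2*(1/744)*88395 - 267187) = √(29465/124 - 267187) = √(-33101723/124) = I*√1026153413/62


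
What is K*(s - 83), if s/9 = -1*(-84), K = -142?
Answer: -95566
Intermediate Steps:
s = 756 (s = 9*(-1*(-84)) = 9*84 = 756)
K*(s - 83) = -142*(756 - 83) = -142*673 = -95566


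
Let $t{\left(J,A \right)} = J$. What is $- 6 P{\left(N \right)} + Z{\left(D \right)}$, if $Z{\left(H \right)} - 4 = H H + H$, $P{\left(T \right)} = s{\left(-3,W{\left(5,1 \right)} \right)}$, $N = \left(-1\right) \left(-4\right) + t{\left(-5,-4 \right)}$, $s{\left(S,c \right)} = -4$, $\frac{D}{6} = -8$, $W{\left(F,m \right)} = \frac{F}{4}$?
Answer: $2284$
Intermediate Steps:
$W{\left(F,m \right)} = \frac{F}{4}$ ($W{\left(F,m \right)} = F \frac{1}{4} = \frac{F}{4}$)
$D = -48$ ($D = 6 \left(-8\right) = -48$)
$N = -1$ ($N = \left(-1\right) \left(-4\right) - 5 = 4 - 5 = -1$)
$P{\left(T \right)} = -4$
$Z{\left(H \right)} = 4 + H + H^{2}$ ($Z{\left(H \right)} = 4 + \left(H H + H\right) = 4 + \left(H^{2} + H\right) = 4 + \left(H + H^{2}\right) = 4 + H + H^{2}$)
$- 6 P{\left(N \right)} + Z{\left(D \right)} = \left(-6\right) \left(-4\right) + \left(4 - 48 + \left(-48\right)^{2}\right) = 24 + \left(4 - 48 + 2304\right) = 24 + 2260 = 2284$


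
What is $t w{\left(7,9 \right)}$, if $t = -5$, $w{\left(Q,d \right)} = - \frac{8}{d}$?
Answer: $\frac{40}{9} \approx 4.4444$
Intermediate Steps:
$t w{\left(7,9 \right)} = - 5 \left(- \frac{8}{9}\right) = - 5 \left(\left(-8\right) \frac{1}{9}\right) = \left(-5\right) \left(- \frac{8}{9}\right) = \frac{40}{9}$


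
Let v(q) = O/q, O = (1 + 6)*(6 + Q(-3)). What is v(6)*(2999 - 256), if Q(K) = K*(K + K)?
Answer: 76804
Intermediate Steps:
Q(K) = 2*K² (Q(K) = K*(2*K) = 2*K²)
O = 168 (O = (1 + 6)*(6 + 2*(-3)²) = 7*(6 + 2*9) = 7*(6 + 18) = 7*24 = 168)
v(q) = 168/q
v(6)*(2999 - 256) = (168/6)*(2999 - 256) = (168*(⅙))*2743 = 28*2743 = 76804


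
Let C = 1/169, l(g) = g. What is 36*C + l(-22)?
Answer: -3682/169 ≈ -21.787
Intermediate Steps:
C = 1/169 ≈ 0.0059172
36*C + l(-22) = 36*(1/169) - 22 = 36/169 - 22 = -3682/169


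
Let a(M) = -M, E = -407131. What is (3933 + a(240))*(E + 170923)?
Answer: -872316144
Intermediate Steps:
(3933 + a(240))*(E + 170923) = (3933 - 1*240)*(-407131 + 170923) = (3933 - 240)*(-236208) = 3693*(-236208) = -872316144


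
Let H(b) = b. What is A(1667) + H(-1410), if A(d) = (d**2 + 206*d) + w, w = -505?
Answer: 3120376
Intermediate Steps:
A(d) = -505 + d**2 + 206*d (A(d) = (d**2 + 206*d) - 505 = -505 + d**2 + 206*d)
A(1667) + H(-1410) = (-505 + 1667**2 + 206*1667) - 1410 = (-505 + 2778889 + 343402) - 1410 = 3121786 - 1410 = 3120376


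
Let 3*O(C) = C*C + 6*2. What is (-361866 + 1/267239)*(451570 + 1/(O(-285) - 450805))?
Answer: -18503667380230815206887/113236112514 ≈ -1.6341e+11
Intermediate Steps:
O(C) = 4 + C**2/3 (O(C) = (C*C + 6*2)/3 = (C**2 + 12)/3 = (12 + C**2)/3 = 4 + C**2/3)
(-361866 + 1/267239)*(451570 + 1/(O(-285) - 450805)) = (-361866 + 1/267239)*(451570 + 1/((4 + (1/3)*(-285)**2) - 450805)) = (-361866 + 1/267239)*(451570 + 1/((4 + (1/3)*81225) - 450805)) = -96704707973*(451570 + 1/((4 + 27075) - 450805))/267239 = -96704707973*(451570 + 1/(27079 - 450805))/267239 = -96704707973*(451570 + 1/(-423726))/267239 = -96704707973*(451570 - 1/423726)/267239 = -96704707973/267239*191341949819/423726 = -18503667380230815206887/113236112514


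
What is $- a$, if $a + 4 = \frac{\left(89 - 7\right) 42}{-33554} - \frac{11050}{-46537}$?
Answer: $\frac{3017755860}{780751249} \approx 3.8652$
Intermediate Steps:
$a = - \frac{3017755860}{780751249}$ ($a = -4 + \left(\frac{\left(89 - 7\right) 42}{-33554} - \frac{11050}{-46537}\right) = -4 + \left(82 \cdot 42 \left(- \frac{1}{33554}\right) - - \frac{11050}{46537}\right) = -4 + \left(3444 \left(- \frac{1}{33554}\right) + \frac{11050}{46537}\right) = -4 + \left(- \frac{1722}{16777} + \frac{11050}{46537}\right) = -4 + \frac{105249136}{780751249} = - \frac{3017755860}{780751249} \approx -3.8652$)
$- a = \left(-1\right) \left(- \frac{3017755860}{780751249}\right) = \frac{3017755860}{780751249}$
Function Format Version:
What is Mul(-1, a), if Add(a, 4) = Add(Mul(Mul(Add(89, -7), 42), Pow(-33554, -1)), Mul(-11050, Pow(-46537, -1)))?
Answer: Rational(3017755860, 780751249) ≈ 3.8652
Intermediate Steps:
a = Rational(-3017755860, 780751249) (a = Add(-4, Add(Mul(Mul(Add(89, -7), 42), Pow(-33554, -1)), Mul(-11050, Pow(-46537, -1)))) = Add(-4, Add(Mul(Mul(82, 42), Rational(-1, 33554)), Mul(-11050, Rational(-1, 46537)))) = Add(-4, Add(Mul(3444, Rational(-1, 33554)), Rational(11050, 46537))) = Add(-4, Add(Rational(-1722, 16777), Rational(11050, 46537))) = Add(-4, Rational(105249136, 780751249)) = Rational(-3017755860, 780751249) ≈ -3.8652)
Mul(-1, a) = Mul(-1, Rational(-3017755860, 780751249)) = Rational(3017755860, 780751249)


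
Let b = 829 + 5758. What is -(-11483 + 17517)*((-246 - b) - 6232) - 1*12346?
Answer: 78821864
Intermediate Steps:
b = 6587
-(-11483 + 17517)*((-246 - b) - 6232) - 1*12346 = -(-11483 + 17517)*((-246 - 1*6587) - 6232) - 1*12346 = -6034*((-246 - 6587) - 6232) - 12346 = -6034*(-6833 - 6232) - 12346 = -6034*(-13065) - 12346 = -1*(-78834210) - 12346 = 78834210 - 12346 = 78821864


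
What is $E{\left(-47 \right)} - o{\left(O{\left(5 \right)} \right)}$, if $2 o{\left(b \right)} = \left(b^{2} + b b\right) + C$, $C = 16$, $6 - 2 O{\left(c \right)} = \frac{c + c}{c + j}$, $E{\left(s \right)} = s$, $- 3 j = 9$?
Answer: $- \frac{221}{4} \approx -55.25$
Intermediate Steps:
$j = -3$ ($j = \left(- \frac{1}{3}\right) 9 = -3$)
$O{\left(c \right)} = 3 - \frac{c}{-3 + c}$ ($O{\left(c \right)} = 3 - \frac{\left(c + c\right) \frac{1}{c - 3}}{2} = 3 - \frac{2 c \frac{1}{-3 + c}}{2} = 3 - \frac{c}{-3 + c}$)
$o{\left(b \right)} = 8 + b^{2}$ ($o{\left(b \right)} = \frac{\left(b^{2} + b b\right) + 16}{2} = \frac{\left(b^{2} + b^{2}\right) + 16}{2} = \frac{2 b^{2} + 16}{2} = \frac{16 + 2 b^{2}}{2} = 8 + b^{2}$)
$E{\left(-47 \right)} - o{\left(O{\left(5 \right)} \right)} = -47 - \left(8 + \left(\frac{-9 + 2 \cdot 5}{-3 + 5}\right)^{2}\right) = -47 - \left(8 + \left(\frac{-9 + 10}{2}\right)^{2}\right) = -47 - \left(8 + \left(\frac{1}{2} \cdot 1\right)^{2}\right) = -47 - \left(8 + \left(\frac{1}{2}\right)^{2}\right) = -47 - \left(8 + \frac{1}{4}\right) = -47 - \frac{33}{4} = - \frac{221}{4}$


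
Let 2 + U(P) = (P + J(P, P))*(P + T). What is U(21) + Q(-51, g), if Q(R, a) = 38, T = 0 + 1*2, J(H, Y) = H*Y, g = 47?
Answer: 10662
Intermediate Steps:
T = 2 (T = 0 + 2 = 2)
U(P) = -2 + (2 + P)*(P + P²) (U(P) = -2 + (P + P*P)*(P + 2) = -2 + (P + P²)*(2 + P) = -2 + (2 + P)*(P + P²))
U(21) + Q(-51, g) = (-2 + 21³ + 2*21 + 3*21²) + 38 = (-2 + 9261 + 42 + 3*441) + 38 = (-2 + 9261 + 42 + 1323) + 38 = 10624 + 38 = 10662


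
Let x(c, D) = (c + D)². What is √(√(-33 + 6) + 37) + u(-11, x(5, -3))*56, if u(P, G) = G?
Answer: 224 + √(37 + 3*I*√3) ≈ 230.1 + 0.42608*I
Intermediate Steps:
x(c, D) = (D + c)²
√(√(-33 + 6) + 37) + u(-11, x(5, -3))*56 = √(√(-33 + 6) + 37) + (-3 + 5)²*56 = √(√(-27) + 37) + 2²*56 = √(3*I*√3 + 37) + 4*56 = √(37 + 3*I*√3) + 224 = 224 + √(37 + 3*I*√3)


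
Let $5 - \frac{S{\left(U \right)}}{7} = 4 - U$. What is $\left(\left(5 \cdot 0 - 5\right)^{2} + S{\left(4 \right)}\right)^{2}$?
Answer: $3600$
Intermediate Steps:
$S{\left(U \right)} = 7 + 7 U$ ($S{\left(U \right)} = 35 - 7 \left(4 - U\right) = 35 + \left(-28 + 7 U\right) = 7 + 7 U$)
$\left(\left(5 \cdot 0 - 5\right)^{2} + S{\left(4 \right)}\right)^{2} = \left(\left(5 \cdot 0 - 5\right)^{2} + \left(7 + 7 \cdot 4\right)\right)^{2} = \left(\left(0 - 5\right)^{2} + \left(7 + 28\right)\right)^{2} = \left(\left(-5\right)^{2} + 35\right)^{2} = \left(25 + 35\right)^{2} = 60^{2} = 3600$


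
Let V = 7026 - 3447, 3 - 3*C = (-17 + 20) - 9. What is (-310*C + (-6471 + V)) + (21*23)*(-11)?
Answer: -9135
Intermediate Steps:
C = 3 (C = 1 - ((-17 + 20) - 9)/3 = 1 - (3 - 9)/3 = 1 - ⅓*(-6) = 1 + 2 = 3)
V = 3579
(-310*C + (-6471 + V)) + (21*23)*(-11) = (-310*3 + (-6471 + 3579)) + (21*23)*(-11) = (-930 - 2892) + 483*(-11) = -3822 - 5313 = -9135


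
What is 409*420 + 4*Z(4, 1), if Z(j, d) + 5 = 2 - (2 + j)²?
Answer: 171624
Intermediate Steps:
Z(j, d) = -3 - (2 + j)² (Z(j, d) = -5 + (2 - (2 + j)²) = -3 - (2 + j)²)
409*420 + 4*Z(4, 1) = 409*420 + 4*(-3 - (2 + 4)²) = 171780 + 4*(-3 - 1*6²) = 171780 + 4*(-3 - 1*36) = 171780 + 4*(-3 - 36) = 171780 + 4*(-39) = 171780 - 156 = 171624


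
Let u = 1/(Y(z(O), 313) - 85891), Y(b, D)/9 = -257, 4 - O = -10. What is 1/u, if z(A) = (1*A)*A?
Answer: -88204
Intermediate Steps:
O = 14 (O = 4 - 1*(-10) = 4 + 10 = 14)
z(A) = A² (z(A) = A*A = A²)
Y(b, D) = -2313 (Y(b, D) = 9*(-257) = -2313)
u = -1/88204 (u = 1/(-2313 - 85891) = 1/(-88204) = -1/88204 ≈ -1.1337e-5)
1/u = 1/(-1/88204) = -88204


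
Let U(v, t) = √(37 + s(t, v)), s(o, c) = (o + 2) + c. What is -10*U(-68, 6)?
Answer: -10*I*√23 ≈ -47.958*I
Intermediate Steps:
s(o, c) = 2 + c + o (s(o, c) = (2 + o) + c = 2 + c + o)
U(v, t) = √(39 + t + v) (U(v, t) = √(37 + (2 + v + t)) = √(37 + (2 + t + v)) = √(39 + t + v))
-10*U(-68, 6) = -10*√(39 + 6 - 68) = -10*I*√23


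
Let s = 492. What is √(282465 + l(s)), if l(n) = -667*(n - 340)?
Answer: √181081 ≈ 425.54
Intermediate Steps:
l(n) = 226780 - 667*n (l(n) = -667*(-340 + n) = 226780 - 667*n)
√(282465 + l(s)) = √(282465 + (226780 - 667*492)) = √(282465 + (226780 - 328164)) = √(282465 - 101384) = √181081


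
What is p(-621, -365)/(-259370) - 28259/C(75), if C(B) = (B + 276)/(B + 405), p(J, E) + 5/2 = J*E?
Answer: -469100964925/12138516 ≈ -38646.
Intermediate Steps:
p(J, E) = -5/2 + E*J (p(J, E) = -5/2 + J*E = -5/2 + E*J)
C(B) = (276 + B)/(405 + B)
p(-621, -365)/(-259370) - 28259/C(75) = (-5/2 - 365*(-621))/(-259370) - 28259*(405 + 75)/(276 + 75) = (-5/2 + 226665)*(-1/259370) - 28259/(351/480) = (453325/2)*(-1/259370) - 28259/((1/480)*351) = -90665/103748 - 28259/117/160 = -90665/103748 - 28259*160/117 = -90665/103748 - 4521440/117 = -469100964925/12138516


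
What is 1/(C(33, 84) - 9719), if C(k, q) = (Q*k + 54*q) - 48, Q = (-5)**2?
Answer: -1/4406 ≈ -0.00022696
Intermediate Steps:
Q = 25
C(k, q) = -48 + 25*k + 54*q (C(k, q) = (25*k + 54*q) - 48 = -48 + 25*k + 54*q)
1/(C(33, 84) - 9719) = 1/((-48 + 25*33 + 54*84) - 9719) = 1/((-48 + 825 + 4536) - 9719) = 1/(5313 - 9719) = 1/(-4406) = -1/4406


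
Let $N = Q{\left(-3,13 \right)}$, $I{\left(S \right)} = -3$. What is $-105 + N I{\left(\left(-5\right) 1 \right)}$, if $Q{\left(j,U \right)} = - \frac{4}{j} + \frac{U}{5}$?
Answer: $- \frac{584}{5} \approx -116.8$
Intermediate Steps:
$Q{\left(j,U \right)} = - \frac{4}{j} + \frac{U}{5}$ ($Q{\left(j,U \right)} = - \frac{4}{j} + U \frac{1}{5} = - \frac{4}{j} + \frac{U}{5}$)
$N = \frac{59}{15}$ ($N = - \frac{4}{-3} + \frac{1}{5} \cdot 13 = \left(-4\right) \left(- \frac{1}{3}\right) + \frac{13}{5} = \frac{4}{3} + \frac{13}{5} = \frac{59}{15} \approx 3.9333$)
$-105 + N I{\left(\left(-5\right) 1 \right)} = -105 + \frac{59}{15} \left(-3\right) = -105 - \frac{59}{5} = - \frac{584}{5}$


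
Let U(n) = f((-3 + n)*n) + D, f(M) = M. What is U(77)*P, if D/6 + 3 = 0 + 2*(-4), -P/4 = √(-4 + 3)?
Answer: -22528*I ≈ -22528.0*I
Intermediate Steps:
P = -4*I (P = -4*√(-4 + 3) = -4*I ≈ -4.0*I)
D = -66 (D = -18 + 6*(0 + 2*(-4)) = -18 + 6*(0 - 8) = -18 + 6*(-8) = -18 - 48 = -66)
U(n) = -66 + n*(-3 + n) (U(n) = (-3 + n)*n - 66 = n*(-3 + n) - 66 = -66 + n*(-3 + n))
U(77)*P = (-66 + 77*(-3 + 77))*(-4*I) = (-66 + 77*74)*(-4*I) = (-66 + 5698)*(-4*I) = 5632*(-4*I) = -22528*I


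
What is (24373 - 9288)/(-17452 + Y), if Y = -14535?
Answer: -15085/31987 ≈ -0.47160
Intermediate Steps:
(24373 - 9288)/(-17452 + Y) = (24373 - 9288)/(-17452 - 14535) = 15085/(-31987) = 15085*(-1/31987) = -15085/31987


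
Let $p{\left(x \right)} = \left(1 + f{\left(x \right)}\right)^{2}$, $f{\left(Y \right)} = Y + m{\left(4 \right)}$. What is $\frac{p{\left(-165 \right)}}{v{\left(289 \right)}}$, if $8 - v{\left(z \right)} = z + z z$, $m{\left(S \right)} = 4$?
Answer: $- \frac{12800}{41901} \approx -0.30548$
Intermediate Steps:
$v{\left(z \right)} = 8 - z - z^{2}$ ($v{\left(z \right)} = 8 - \left(z + z z\right) = 8 - \left(z + z^{2}\right) = 8 - z - z^{2}$)
$f{\left(Y \right)} = 4 + Y$ ($f{\left(Y \right)} = Y + 4 = 4 + Y$)
$p{\left(x \right)} = \left(5 + x\right)^{2}$ ($p{\left(x \right)} = \left(1 + \left(4 + x\right)\right)^{2} = \left(5 + x\right)^{2}$)
$\frac{p{\left(-165 \right)}}{v{\left(289 \right)}} = \frac{\left(5 - 165\right)^{2}}{8 - 289 - 289^{2}} = \frac{\left(-160\right)^{2}}{8 - 289 - 83521} = \frac{25600}{8 - 289 - 83521} = \frac{25600}{-83802} = 25600 \left(- \frac{1}{83802}\right) = - \frac{12800}{41901}$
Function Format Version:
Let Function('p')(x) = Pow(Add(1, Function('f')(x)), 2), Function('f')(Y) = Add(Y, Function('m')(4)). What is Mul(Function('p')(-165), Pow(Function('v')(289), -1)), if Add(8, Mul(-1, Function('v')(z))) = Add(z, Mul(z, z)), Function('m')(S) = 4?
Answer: Rational(-12800, 41901) ≈ -0.30548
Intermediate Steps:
Function('v')(z) = Add(8, Mul(-1, z), Mul(-1, Pow(z, 2))) (Function('v')(z) = Add(8, Mul(-1, Add(z, Mul(z, z)))) = Add(8, Mul(-1, Add(z, Pow(z, 2)))) = Add(8, Add(Mul(-1, z), Mul(-1, Pow(z, 2)))) = Add(8, Mul(-1, z), Mul(-1, Pow(z, 2))))
Function('f')(Y) = Add(4, Y) (Function('f')(Y) = Add(Y, 4) = Add(4, Y))
Function('p')(x) = Pow(Add(5, x), 2) (Function('p')(x) = Pow(Add(1, Add(4, x)), 2) = Pow(Add(5, x), 2))
Mul(Function('p')(-165), Pow(Function('v')(289), -1)) = Mul(Pow(Add(5, -165), 2), Pow(Add(8, Mul(-1, 289), Mul(-1, Pow(289, 2))), -1)) = Mul(Pow(-160, 2), Pow(Add(8, -289, Mul(-1, 83521)), -1)) = Mul(25600, Pow(Add(8, -289, -83521), -1)) = Mul(25600, Pow(-83802, -1)) = Mul(25600, Rational(-1, 83802)) = Rational(-12800, 41901)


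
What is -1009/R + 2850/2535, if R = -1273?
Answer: 412391/215137 ≈ 1.9169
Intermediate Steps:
-1009/R + 2850/2535 = -1009/(-1273) + 2850/2535 = -1009*(-1/1273) + 2850*(1/2535) = 1009/1273 + 190/169 = 412391/215137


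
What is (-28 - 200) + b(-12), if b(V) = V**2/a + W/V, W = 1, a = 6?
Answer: -2449/12 ≈ -204.08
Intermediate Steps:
b(V) = 1/V + V**2/6 (b(V) = V**2/6 + 1/V = 1/V + V**2/6)
(-28 - 200) + b(-12) = (-28 - 200) + (1/6)*(6 + (-12)**3)/(-12) = -228 + (1/6)*(-1/12)*(6 - 1728) = -228 + (1/6)*(-1/12)*(-1722) = -228 + 287/12 = -2449/12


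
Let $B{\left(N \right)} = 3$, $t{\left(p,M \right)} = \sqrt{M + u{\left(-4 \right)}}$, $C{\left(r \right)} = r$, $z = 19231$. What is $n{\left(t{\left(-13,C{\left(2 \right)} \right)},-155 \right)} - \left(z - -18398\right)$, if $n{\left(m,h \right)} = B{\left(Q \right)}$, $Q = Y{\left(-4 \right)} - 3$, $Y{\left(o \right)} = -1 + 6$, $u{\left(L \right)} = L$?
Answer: $-37626$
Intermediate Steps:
$Y{\left(o \right)} = 5$
$Q = 2$ ($Q = 5 - 3 = 2$)
$t{\left(p,M \right)} = \sqrt{-4 + M}$ ($t{\left(p,M \right)} = \sqrt{M - 4} = \sqrt{-4 + M}$)
$n{\left(m,h \right)} = 3$
$n{\left(t{\left(-13,C{\left(2 \right)} \right)},-155 \right)} - \left(z - -18398\right) = 3 - \left(19231 - -18398\right) = 3 - \left(19231 + 18398\right) = 3 - 37629 = -37626$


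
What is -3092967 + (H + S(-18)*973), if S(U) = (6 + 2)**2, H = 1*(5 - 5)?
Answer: -3030695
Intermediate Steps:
H = 0 (H = 1*0 = 0)
S(U) = 64 (S(U) = 8**2 = 64)
-3092967 + (H + S(-18)*973) = -3092967 + (0 + 64*973) = -3092967 + (0 + 62272) = -3092967 + 62272 = -3030695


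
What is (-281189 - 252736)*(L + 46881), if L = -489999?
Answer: 236591778150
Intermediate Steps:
(-281189 - 252736)*(L + 46881) = (-281189 - 252736)*(-489999 + 46881) = -533925*(-443118) = 236591778150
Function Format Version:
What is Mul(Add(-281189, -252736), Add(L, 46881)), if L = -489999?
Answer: 236591778150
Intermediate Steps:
Mul(Add(-281189, -252736), Add(L, 46881)) = Mul(Add(-281189, -252736), Add(-489999, 46881)) = Mul(-533925, -443118) = 236591778150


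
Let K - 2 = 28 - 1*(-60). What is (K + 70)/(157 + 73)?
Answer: 16/23 ≈ 0.69565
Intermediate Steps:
K = 90 (K = 2 + (28 - 1*(-60)) = 2 + (28 + 60) = 2 + 88 = 90)
(K + 70)/(157 + 73) = (90 + 70)/(157 + 73) = 160/230 = (1/230)*160 = 16/23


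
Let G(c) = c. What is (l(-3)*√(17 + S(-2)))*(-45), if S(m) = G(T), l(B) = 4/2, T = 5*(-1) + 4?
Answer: -360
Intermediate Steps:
T = -1 (T = -5 + 4 = -1)
l(B) = 2 (l(B) = 4*(½) = 2)
S(m) = -1
(l(-3)*√(17 + S(-2)))*(-45) = (2*√(17 - 1))*(-45) = (2*√16)*(-45) = (2*4)*(-45) = 8*(-45) = -360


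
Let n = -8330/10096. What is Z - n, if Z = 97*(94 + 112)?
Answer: 100873301/5048 ≈ 19983.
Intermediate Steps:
Z = 19982 (Z = 97*206 = 19982)
n = -4165/5048 (n = -8330*1/10096 = -4165/5048 ≈ -0.82508)
Z - n = 19982 - 1*(-4165/5048) = 19982 + 4165/5048 = 100873301/5048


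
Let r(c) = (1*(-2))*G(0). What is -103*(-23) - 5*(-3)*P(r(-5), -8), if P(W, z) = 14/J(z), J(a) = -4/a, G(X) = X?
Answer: 2789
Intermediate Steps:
r(c) = 0 (r(c) = (1*(-2))*0 = -2*0 = 0)
P(W, z) = -7*z/2 (P(W, z) = 14/((-4/z)) = 14*(-z/4) = -7*z/2)
-103*(-23) - 5*(-3)*P(r(-5), -8) = -103*(-23) - 5*(-3)*(-7/2*(-8)) = 2369 - (-15)*28 = 2369 - 1*(-420) = 2369 + 420 = 2789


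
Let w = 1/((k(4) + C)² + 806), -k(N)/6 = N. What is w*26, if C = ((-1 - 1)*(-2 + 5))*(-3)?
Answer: 13/421 ≈ 0.030879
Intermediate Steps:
k(N) = -6*N
C = 18 (C = -2*3*(-3) = -6*(-3) = 18)
w = 1/842 (w = 1/((-6*4 + 18)² + 806) = 1/((-24 + 18)² + 806) = 1/((-6)² + 806) = 1/(36 + 806) = 1/842 ≈ 0.0011876)
w*26 = (1/842)*26 = 13/421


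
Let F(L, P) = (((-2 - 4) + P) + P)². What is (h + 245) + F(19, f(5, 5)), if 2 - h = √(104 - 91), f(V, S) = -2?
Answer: 347 - √13 ≈ 343.39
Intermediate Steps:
F(L, P) = (-6 + 2*P)² (F(L, P) = ((-6 + P) + P)² = (-6 + 2*P)²)
h = 2 - √13 (h = 2 - √(104 - 91) = 2 - √13 ≈ -1.6056)
(h + 245) + F(19, f(5, 5)) = ((2 - √13) + 245) + 4*(-3 - 2)² = (247 - √13) + 4*(-5)² = (247 - √13) + 4*25 = (247 - √13) + 100 = 347 - √13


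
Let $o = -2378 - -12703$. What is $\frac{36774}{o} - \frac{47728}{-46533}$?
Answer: $\frac{2203996142}{480453225} \approx 4.5873$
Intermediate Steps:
$o = 10325$ ($o = -2378 + 12703 = 10325$)
$\frac{36774}{o} - \frac{47728}{-46533} = \frac{36774}{10325} - \frac{47728}{-46533} = 36774 \cdot \frac{1}{10325} - - \frac{47728}{46533} = \frac{36774}{10325} + \frac{47728}{46533} = \frac{2203996142}{480453225}$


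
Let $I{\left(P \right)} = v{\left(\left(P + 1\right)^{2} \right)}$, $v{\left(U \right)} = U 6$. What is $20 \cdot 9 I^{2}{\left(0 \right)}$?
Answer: $6480$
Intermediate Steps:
$v{\left(U \right)} = 6 U$
$I{\left(P \right)} = 6 \left(1 + P\right)^{2}$ ($I{\left(P \right)} = 6 \left(P + 1\right)^{2} = 6 \left(1 + P\right)^{2}$)
$20 \cdot 9 I^{2}{\left(0 \right)} = 20 \cdot 9 \left(6 \left(1 + 0\right)^{2}\right)^{2} = 180 \left(6 \cdot 1^{2}\right)^{2} = 180 \left(6 \cdot 1\right)^{2} = 180 \cdot 6^{2} = 180 \cdot 36 = 6480$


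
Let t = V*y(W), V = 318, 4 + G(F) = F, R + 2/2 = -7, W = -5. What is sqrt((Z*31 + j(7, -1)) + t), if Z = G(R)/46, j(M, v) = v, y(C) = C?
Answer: I*sqrt(845917)/23 ≈ 39.989*I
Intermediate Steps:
R = -8 (R = -1 - 7 = -8)
G(F) = -4 + F
Z = -6/23 (Z = (-4 - 8)/46 = -12*1/46 = -6/23 ≈ -0.26087)
t = -1590 (t = 318*(-5) = -1590)
sqrt((Z*31 + j(7, -1)) + t) = sqrt((-6/23*31 - 1) - 1590) = sqrt((-186/23 - 1) - 1590) = sqrt(-209/23 - 1590) = sqrt(-36779/23) = I*sqrt(845917)/23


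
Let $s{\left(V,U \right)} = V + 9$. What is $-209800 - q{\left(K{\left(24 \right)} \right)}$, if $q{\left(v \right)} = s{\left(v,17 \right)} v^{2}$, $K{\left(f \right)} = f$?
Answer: $-228808$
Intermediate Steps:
$s{\left(V,U \right)} = 9 + V$
$q{\left(v \right)} = v^{2} \left(9 + v\right)$ ($q{\left(v \right)} = \left(9 + v\right) v^{2} = v^{2} \left(9 + v\right)$)
$-209800 - q{\left(K{\left(24 \right)} \right)} = -209800 - 24^{2} \left(9 + 24\right) = -209800 - 576 \cdot 33 = -209800 - 19008 = -228808$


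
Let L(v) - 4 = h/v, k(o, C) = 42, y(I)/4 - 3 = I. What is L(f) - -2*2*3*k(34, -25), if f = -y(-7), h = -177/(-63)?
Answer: 170747/336 ≈ 508.18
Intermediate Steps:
y(I) = 12 + 4*I
h = 59/21 (h = -177*(-1/63) = 59/21 ≈ 2.8095)
f = 16 (f = -(12 + 4*(-7)) = -(12 - 28) = -1*(-16) = 16)
L(v) = 4 + 59/(21*v)
L(f) - -2*2*3*k(34, -25) = (4 + (59/21)/16) - -2*2*3*42 = (4 + (59/21)*(1/16)) - (-4*3)*42 = (4 + 59/336) - (-12)*42 = 1403/336 - 1*(-504) = 1403/336 + 504 = 170747/336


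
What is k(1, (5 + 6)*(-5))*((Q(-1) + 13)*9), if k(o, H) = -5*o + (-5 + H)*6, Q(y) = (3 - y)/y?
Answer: -29565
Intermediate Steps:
Q(y) = (3 - y)/y
k(o, H) = -30 - 5*o + 6*H (k(o, H) = -5*o + (-30 + 6*H) = -30 - 5*o + 6*H)
k(1, (5 + 6)*(-5))*((Q(-1) + 13)*9) = (-30 - 5*1 + 6*((5 + 6)*(-5)))*(((3 - 1*(-1))/(-1) + 13)*9) = (-30 - 5 + 6*(11*(-5)))*((-(3 + 1) + 13)*9) = (-30 - 5 + 6*(-55))*((-1*4 + 13)*9) = (-30 - 5 - 330)*((-4 + 13)*9) = -3285*9 = -365*81 = -29565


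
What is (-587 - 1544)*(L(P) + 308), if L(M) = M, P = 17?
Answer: -692575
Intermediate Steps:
(-587 - 1544)*(L(P) + 308) = (-587 - 1544)*(17 + 308) = -2131*325 = -692575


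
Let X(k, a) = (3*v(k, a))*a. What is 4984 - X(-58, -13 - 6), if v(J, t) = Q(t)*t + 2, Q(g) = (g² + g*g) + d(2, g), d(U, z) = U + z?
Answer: -758417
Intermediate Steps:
Q(g) = 2 + g + 2*g² (Q(g) = (g² + g*g) + (2 + g) = (g² + g²) + (2 + g) = 2*g² + (2 + g) = 2 + g + 2*g²)
v(J, t) = 2 + t*(2 + t + 2*t²) (v(J, t) = (2 + t + 2*t²)*t + 2 = t*(2 + t + 2*t²) + 2 = 2 + t*(2 + t + 2*t²))
X(k, a) = a*(6 + 3*a*(2 + a + 2*a²)) (X(k, a) = (3*(2 + a*(2 + a + 2*a²)))*a = (6 + 3*a*(2 + a + 2*a²))*a = a*(6 + 3*a*(2 + a + 2*a²)))
4984 - X(-58, -13 - 6) = 4984 - 3*(-13 - 6)*(2 + (-13 - 6)*(2 + (-13 - 6) + 2*(-13 - 6)²)) = 4984 - 3*(-19)*(2 - 19*(2 - 19 + 2*(-19)²)) = 4984 - 3*(-19)*(2 - 19*(2 - 19 + 2*361)) = 4984 - 3*(-19)*(2 - 19*(2 - 19 + 722)) = 4984 - 3*(-19)*(2 - 19*705) = 4984 - 3*(-19)*(2 - 13395) = 4984 - 3*(-19)*(-13393) = 4984 - 1*763401 = 4984 - 763401 = -758417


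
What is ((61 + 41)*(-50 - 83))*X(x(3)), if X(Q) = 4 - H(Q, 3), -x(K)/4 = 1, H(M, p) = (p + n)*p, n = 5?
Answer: 271320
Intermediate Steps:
H(M, p) = p*(5 + p) (H(M, p) = (p + 5)*p = (5 + p)*p = p*(5 + p))
x(K) = -4 (x(K) = -4*1 = -4)
X(Q) = -20 (X(Q) = 4 - 3*(5 + 3) = 4 - 3*8 = 4 - 1*24 = 4 - 24 = -20)
((61 + 41)*(-50 - 83))*X(x(3)) = ((61 + 41)*(-50 - 83))*(-20) = (102*(-133))*(-20) = -13566*(-20) = 271320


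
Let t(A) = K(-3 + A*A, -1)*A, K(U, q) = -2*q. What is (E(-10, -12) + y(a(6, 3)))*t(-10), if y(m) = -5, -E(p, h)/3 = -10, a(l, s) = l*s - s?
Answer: -500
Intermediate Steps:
a(l, s) = -s + l*s
E(p, h) = 30 (E(p, h) = -3*(-10) = 30)
t(A) = 2*A (t(A) = (-2*(-1))*A = 2*A)
(E(-10, -12) + y(a(6, 3)))*t(-10) = (30 - 5)*(2*(-10)) = 25*(-20) = -500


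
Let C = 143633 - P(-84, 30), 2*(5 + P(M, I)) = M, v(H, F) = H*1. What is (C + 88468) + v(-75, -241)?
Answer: 232073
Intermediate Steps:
v(H, F) = H
P(M, I) = -5 + M/2
C = 143680 (C = 143633 - (-5 + (1/2)*(-84)) = 143633 - (-5 - 42) = 143633 - 1*(-47) = 143633 + 47 = 143680)
(C + 88468) + v(-75, -241) = (143680 + 88468) - 75 = 232148 - 75 = 232073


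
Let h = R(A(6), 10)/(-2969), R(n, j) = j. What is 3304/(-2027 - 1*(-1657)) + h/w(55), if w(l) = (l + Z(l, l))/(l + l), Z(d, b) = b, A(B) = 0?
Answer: -4906638/549265 ≈ -8.9331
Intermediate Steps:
w(l) = 1 (w(l) = (l + l)/(l + l) = (2*l)/((2*l)) = (2*l)*(1/(2*l)) = 1)
h = -10/2969 (h = 10/(-2969) = 10*(-1/2969) = -10/2969 ≈ -0.0033681)
3304/(-2027 - 1*(-1657)) + h/w(55) = 3304/(-2027 - 1*(-1657)) - 10/2969/1 = 3304/(-2027 + 1657) - 10/2969*1 = 3304/(-370) - 10/2969 = 3304*(-1/370) - 10/2969 = -1652/185 - 10/2969 = -4906638/549265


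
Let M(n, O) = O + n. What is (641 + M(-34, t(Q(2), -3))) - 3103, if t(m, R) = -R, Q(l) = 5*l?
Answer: -2493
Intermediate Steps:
(641 + M(-34, t(Q(2), -3))) - 3103 = (641 + (-1*(-3) - 34)) - 3103 = (641 + (3 - 34)) - 3103 = (641 - 31) - 3103 = 610 - 3103 = -2493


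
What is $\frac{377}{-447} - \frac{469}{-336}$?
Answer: $\frac{1317}{2384} \approx 0.55243$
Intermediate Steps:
$\frac{377}{-447} - \frac{469}{-336} = 377 \left(- \frac{1}{447}\right) - - \frac{67}{48} = - \frac{377}{447} + \frac{67}{48} = \frac{1317}{2384}$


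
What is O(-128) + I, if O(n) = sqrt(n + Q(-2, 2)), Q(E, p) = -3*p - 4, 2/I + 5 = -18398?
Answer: -2/18403 + I*sqrt(138) ≈ -0.00010868 + 11.747*I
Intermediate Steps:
I = -2/18403 (I = 2/(-5 - 18398) = 2/(-18403) = 2*(-1/18403) = -2/18403 ≈ -0.00010868)
Q(E, p) = -4 - 3*p
O(n) = sqrt(-10 + n) (O(n) = sqrt(n + (-4 - 3*2)) = sqrt(n + (-4 - 6)) = sqrt(n - 10) = sqrt(-10 + n))
O(-128) + I = sqrt(-10 - 128) - 2/18403 = sqrt(-138) - 2/18403 = I*sqrt(138) - 2/18403 = -2/18403 + I*sqrt(138)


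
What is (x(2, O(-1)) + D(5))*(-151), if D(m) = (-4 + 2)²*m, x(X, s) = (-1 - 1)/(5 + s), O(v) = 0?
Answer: -14798/5 ≈ -2959.6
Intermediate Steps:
x(X, s) = -2/(5 + s)
D(m) = 4*m (D(m) = (-2)²*m = 4*m)
(x(2, O(-1)) + D(5))*(-151) = (-2/(5 + 0) + 4*5)*(-151) = (-2/5 + 20)*(-151) = (-2*⅕ + 20)*(-151) = (-⅖ + 20)*(-151) = (98/5)*(-151) = -14798/5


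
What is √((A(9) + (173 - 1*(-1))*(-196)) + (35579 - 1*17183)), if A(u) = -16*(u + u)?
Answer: 2*I*√3999 ≈ 126.48*I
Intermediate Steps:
A(u) = -32*u
√((A(9) + (173 - 1*(-1))*(-196)) + (35579 - 1*17183)) = √((-32*9 + (173 - 1*(-1))*(-196)) + (35579 - 1*17183)) = √((-288 + (173 + 1)*(-196)) + (35579 - 17183)) = √((-288 + 174*(-196)) + 18396) = √((-288 - 34104) + 18396) = √(-34392 + 18396) = √(-15996) = 2*I*√3999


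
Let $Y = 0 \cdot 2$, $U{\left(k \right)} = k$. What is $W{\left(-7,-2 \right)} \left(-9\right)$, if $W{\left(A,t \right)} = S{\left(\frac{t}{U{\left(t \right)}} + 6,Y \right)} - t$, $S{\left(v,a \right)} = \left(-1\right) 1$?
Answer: $-9$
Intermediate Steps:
$Y = 0$
$S{\left(v,a \right)} = -1$
$W{\left(A,t \right)} = -1 - t$
$W{\left(-7,-2 \right)} \left(-9\right) = \left(-1 - -2\right) \left(-9\right) = \left(-1 + 2\right) \left(-9\right) = 1 \left(-9\right) = -9$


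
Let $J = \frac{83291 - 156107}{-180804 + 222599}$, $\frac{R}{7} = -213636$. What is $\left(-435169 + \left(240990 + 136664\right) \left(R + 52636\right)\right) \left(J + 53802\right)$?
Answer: $- \frac{1225219983851683649742}{41795} \approx -2.9315 \cdot 10^{16}$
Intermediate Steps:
$R = -1495452$ ($R = 7 \left(-213636\right) = -1495452$)
$J = - \frac{72816}{41795} \approx -1.7422$
$\left(-435169 + \left(240990 + 136664\right) \left(R + 52636\right)\right) \left(J + 53802\right) = \left(-435169 + \left(240990 + 136664\right) \left(-1495452 + 52636\right)\right) \left(- \frac{72816}{41795} + 53802\right) = \left(-435169 + 377654 \left(-1442816\right)\right) \frac{2248581774}{41795} = \left(-435169 - 544885233664\right) \frac{2248581774}{41795} = \left(-544885668833\right) \frac{2248581774}{41795} = - \frac{1225219983851683649742}{41795}$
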